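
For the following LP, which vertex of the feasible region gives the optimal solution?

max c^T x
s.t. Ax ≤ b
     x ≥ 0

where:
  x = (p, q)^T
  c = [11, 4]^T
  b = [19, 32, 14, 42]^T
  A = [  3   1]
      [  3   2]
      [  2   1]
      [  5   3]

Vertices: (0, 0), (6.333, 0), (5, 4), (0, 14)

Evaluate the objective at each vertex of the feasible region:
  z(0, 0) = 0
  z(6.333, 0) = 69.67
  z(5, 4) = 71  ←
  z(0, 14) = 56
The maximum is at p = 5, q = 4.

(5, 4)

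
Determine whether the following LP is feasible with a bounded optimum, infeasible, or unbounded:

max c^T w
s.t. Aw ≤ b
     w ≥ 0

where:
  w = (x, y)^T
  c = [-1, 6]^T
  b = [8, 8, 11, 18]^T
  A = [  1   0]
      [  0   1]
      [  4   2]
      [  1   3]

Feasible with a bounded optimal solution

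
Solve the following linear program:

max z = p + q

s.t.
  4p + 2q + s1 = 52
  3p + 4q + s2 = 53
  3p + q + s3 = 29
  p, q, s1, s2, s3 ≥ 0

Evaluate the objective at each vertex of the feasible region:
  z(0, 0) = 0
  z(9.667, 0) = 9.667
  z(7, 8) = 15  ←
  z(0, 13.25) = 13.25
The maximum is at p = 7, q = 8.

p = 7, q = 8, z = 15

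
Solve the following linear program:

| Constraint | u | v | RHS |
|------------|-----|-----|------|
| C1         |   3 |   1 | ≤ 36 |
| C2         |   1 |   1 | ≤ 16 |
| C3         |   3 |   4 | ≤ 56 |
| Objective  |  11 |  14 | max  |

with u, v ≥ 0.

Evaluate the objective at each vertex of the feasible region:
  z(0, 0) = 0
  z(12, 0) = 132
  z(10, 6) = 194
  z(8, 8) = 200  ←
  z(0, 14) = 196
The maximum is at u = 8, v = 8.

u = 8, v = 8, z = 200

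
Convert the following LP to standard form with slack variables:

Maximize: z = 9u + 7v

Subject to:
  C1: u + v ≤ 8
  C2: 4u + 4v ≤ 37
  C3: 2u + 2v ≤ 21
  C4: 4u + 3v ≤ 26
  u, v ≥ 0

max z = 9u + 7v

s.t.
  u + v + s1 = 8
  4u + 4v + s2 = 37
  2u + 2v + s3 = 21
  4u + 3v + s4 = 26
  u, v, s1, s2, s3, s4 ≥ 0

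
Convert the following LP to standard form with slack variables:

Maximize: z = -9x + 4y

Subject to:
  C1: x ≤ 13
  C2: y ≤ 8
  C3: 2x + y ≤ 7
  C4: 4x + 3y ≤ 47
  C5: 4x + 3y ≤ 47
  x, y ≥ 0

max z = -9x + 4y

s.t.
  x + s1 = 13
  y + s2 = 8
  2x + y + s3 = 7
  4x + 3y + s4 = 47
  4x + 3y + s5 = 47
  x, y, s1, s2, s3, s4, s5 ≥ 0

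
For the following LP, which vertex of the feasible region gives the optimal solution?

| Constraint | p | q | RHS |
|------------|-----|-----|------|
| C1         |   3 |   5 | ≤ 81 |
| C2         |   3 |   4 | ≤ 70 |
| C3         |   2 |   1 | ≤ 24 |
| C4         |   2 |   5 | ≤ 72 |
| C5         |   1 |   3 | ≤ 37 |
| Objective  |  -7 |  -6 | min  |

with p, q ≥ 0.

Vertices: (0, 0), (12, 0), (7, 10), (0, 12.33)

Evaluate the objective at each vertex of the feasible region:
  z(0, 0) = 0
  z(12, 0) = -84
  z(7, 10) = -109  ←
  z(0, 12.33) = -74
The minimum is at p = 7, q = 10.

(7, 10)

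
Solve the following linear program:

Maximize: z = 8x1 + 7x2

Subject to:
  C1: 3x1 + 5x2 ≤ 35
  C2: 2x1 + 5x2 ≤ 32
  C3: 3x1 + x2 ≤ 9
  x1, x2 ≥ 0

Evaluate the objective at each vertex of the feasible region:
  z(0, 0) = 0
  z(3, 0) = 24
  z(1, 6) = 50  ←
  z(0, 6.4) = 44.8
The maximum is at x1 = 1, x2 = 6.

x1 = 1, x2 = 6, z = 50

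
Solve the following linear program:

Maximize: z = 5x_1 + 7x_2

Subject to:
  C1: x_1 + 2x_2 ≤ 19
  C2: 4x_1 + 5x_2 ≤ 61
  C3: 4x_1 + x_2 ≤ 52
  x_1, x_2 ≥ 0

Evaluate the objective at each vertex of the feasible region:
  z(0, 0) = 0
  z(13, 0) = 65
  z(12.44, 2.25) = 77.94
  z(9, 5) = 80  ←
  z(0, 9.5) = 66.5
The maximum is at x_1 = 9, x_2 = 5.

x_1 = 9, x_2 = 5, z = 80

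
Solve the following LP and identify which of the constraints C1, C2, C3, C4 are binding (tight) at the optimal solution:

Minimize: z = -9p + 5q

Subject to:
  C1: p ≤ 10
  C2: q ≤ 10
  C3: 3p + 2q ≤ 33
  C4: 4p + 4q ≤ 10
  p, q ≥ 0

At p = 2.5, q = 0, compute slack b - a·x for each constraint:
  C1: 10 − 2.5 = 7.5  (slack)
  C2: 10 − 0 = 10  (slack)
  C3: 33 − 7.5 = 25.5  (slack)
  C4: 10 − 10 = 0  (binding)

Optimal: p = 2.5, q = 0
Binding: C4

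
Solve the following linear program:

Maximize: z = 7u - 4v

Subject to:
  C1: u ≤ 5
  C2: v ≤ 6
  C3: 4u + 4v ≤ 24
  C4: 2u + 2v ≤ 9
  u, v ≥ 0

Evaluate the objective at each vertex of the feasible region:
  z(0, 0) = 0
  z(4.5, 0) = 31.5  ←
  z(0, 4.5) = -18
The maximum is at u = 4.5, v = 0.

u = 4.5, v = 0, z = 31.5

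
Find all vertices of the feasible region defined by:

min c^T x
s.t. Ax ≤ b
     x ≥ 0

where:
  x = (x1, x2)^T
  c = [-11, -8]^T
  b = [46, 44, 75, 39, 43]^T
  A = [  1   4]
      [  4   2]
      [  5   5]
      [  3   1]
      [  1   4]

(0, 0), (11, 0), (7, 8), (5.667, 9.333), (0, 10.75)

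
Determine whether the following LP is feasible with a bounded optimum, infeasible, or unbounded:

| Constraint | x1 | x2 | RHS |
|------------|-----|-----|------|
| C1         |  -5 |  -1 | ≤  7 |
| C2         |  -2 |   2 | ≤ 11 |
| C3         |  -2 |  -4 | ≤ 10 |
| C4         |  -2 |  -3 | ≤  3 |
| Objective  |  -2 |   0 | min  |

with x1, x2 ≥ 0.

Unbounded (objective can decrease without bound)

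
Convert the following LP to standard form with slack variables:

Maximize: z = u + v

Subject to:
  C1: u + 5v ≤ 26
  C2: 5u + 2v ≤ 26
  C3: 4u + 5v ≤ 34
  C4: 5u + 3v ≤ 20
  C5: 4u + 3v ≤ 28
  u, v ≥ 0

max z = u + v

s.t.
  u + 5v + s1 = 26
  5u + 2v + s2 = 26
  4u + 5v + s3 = 34
  5u + 3v + s4 = 20
  4u + 3v + s5 = 28
  u, v, s1, s2, s3, s4, s5 ≥ 0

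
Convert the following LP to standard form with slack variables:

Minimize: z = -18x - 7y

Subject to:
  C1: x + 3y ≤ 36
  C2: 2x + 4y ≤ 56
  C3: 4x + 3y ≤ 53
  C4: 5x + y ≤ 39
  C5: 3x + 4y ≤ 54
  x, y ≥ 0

min z = -18x - 7y

s.t.
  x + 3y + s1 = 36
  2x + 4y + s2 = 56
  4x + 3y + s3 = 53
  5x + y + s4 = 39
  3x + 4y + s5 = 54
  x, y, s1, s2, s3, s4, s5 ≥ 0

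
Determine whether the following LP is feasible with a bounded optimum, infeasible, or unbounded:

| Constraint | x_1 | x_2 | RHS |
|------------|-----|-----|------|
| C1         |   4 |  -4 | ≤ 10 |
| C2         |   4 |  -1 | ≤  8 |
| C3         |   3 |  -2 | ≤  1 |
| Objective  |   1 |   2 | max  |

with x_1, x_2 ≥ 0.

Unbounded (objective can increase without bound)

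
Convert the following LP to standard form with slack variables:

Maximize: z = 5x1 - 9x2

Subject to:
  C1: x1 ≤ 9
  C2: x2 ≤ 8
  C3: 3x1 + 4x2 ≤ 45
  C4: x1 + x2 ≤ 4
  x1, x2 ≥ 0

max z = 5x1 - 9x2

s.t.
  x1 + s1 = 9
  x2 + s2 = 8
  3x1 + 4x2 + s3 = 45
  x1 + x2 + s4 = 4
  x1, x2, s1, s2, s3, s4 ≥ 0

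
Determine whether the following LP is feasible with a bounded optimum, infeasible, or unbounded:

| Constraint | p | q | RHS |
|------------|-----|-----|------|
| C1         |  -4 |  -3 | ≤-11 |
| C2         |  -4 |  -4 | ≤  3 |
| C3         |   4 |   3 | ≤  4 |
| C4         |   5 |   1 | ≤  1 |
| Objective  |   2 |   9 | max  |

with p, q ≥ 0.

Infeasible (no feasible solution exists)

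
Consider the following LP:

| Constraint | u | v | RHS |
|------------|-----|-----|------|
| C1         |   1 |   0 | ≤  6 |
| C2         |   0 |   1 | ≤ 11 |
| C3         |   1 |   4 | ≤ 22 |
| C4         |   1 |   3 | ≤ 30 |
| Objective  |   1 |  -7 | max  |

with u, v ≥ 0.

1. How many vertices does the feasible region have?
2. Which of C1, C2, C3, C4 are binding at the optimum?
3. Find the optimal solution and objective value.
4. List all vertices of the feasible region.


1. 4
2. C1
3. u = 6, v = 0, z = 6
4. (0, 0), (6, 0), (6, 4), (0, 5.5)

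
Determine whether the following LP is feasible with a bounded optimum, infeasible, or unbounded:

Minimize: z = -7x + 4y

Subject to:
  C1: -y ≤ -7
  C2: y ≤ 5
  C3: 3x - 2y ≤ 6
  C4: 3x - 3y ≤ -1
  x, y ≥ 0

Infeasible (no feasible solution exists)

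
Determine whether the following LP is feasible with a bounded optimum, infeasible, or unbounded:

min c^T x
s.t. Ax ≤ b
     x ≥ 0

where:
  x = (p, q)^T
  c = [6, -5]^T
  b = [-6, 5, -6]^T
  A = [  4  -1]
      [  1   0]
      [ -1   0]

Infeasible (no feasible solution exists)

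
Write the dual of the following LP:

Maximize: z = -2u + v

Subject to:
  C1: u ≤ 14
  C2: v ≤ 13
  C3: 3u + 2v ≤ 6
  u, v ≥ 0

Primal max cᵀx s.t. Ax ≤ b, x ≥ 0  →  Dual min bᵀy s.t. Aᵀy ≥ c, y ≥ 0.

Minimize: z = 14y1 + 13y2 + 6y3

Subject to:
  y1 + 3y3 ≥ -2
  y2 + 2y3 ≥ 1
  y1, y2, y3 ≥ 0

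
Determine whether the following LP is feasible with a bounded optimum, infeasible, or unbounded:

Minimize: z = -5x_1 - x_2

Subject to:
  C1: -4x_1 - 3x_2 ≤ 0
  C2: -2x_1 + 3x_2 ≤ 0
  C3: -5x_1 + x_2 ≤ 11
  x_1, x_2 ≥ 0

Unbounded (objective can decrease without bound)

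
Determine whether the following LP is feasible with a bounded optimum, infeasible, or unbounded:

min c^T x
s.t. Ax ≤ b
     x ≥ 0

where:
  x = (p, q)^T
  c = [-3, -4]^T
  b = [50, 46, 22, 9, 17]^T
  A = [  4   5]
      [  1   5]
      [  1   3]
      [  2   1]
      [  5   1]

Feasible with a bounded optimal solution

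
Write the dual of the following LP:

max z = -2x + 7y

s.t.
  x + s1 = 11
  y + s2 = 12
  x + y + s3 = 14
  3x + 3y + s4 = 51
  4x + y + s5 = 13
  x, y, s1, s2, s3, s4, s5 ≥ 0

Primal max cᵀx s.t. Ax ≤ b, x ≥ 0  →  Dual min bᵀy s.t. Aᵀy ≥ c, y ≥ 0.

Minimize: z = 11y1 + 12y2 + 14y3 + 51y4 + 13y5

Subject to:
  y1 + y3 + 3y4 + 4y5 ≥ -2
  y2 + y3 + 3y4 + y5 ≥ 7
  y1, y2, y3, y4, y5 ≥ 0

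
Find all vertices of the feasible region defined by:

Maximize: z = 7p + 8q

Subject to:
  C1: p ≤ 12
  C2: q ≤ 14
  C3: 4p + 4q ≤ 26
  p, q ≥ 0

(0, 0), (6.5, 0), (0, 6.5)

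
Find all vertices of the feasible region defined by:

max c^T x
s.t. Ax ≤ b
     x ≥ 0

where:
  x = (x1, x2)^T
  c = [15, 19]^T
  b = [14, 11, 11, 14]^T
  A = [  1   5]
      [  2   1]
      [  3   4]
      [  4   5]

(0, 0), (3.5, 0), (1, 2), (0, 2.75)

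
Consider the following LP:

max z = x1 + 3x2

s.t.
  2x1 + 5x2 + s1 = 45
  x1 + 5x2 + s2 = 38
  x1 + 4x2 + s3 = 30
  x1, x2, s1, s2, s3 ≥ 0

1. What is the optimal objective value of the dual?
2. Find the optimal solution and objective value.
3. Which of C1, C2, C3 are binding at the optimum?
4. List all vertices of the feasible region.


1. 25
2. x1 = 10, x2 = 5, z = 25
3. C1, C3
4. (0, 0), (22.5, 0), (10, 5), (0, 7.5)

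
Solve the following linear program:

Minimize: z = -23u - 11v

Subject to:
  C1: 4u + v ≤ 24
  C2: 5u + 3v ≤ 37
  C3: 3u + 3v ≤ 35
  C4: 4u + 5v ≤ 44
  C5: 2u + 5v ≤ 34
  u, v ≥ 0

Evaluate the objective at each vertex of the feasible region:
  z(0, 0) = 0
  z(6, 0) = -138
  z(5, 4) = -159  ←
  z(4.368, 5.053) = -156.1
  z(0, 6.8) = -74.8
The minimum is at u = 5, v = 4.

u = 5, v = 4, z = -159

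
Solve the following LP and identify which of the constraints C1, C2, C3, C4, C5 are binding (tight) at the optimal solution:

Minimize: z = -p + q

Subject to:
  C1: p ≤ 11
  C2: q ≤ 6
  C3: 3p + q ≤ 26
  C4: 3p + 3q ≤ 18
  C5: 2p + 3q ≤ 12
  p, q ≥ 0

At p = 6, q = 0, compute slack b - a·x for each constraint:
  C1: 11 − 6 = 5  (slack)
  C2: 6 − 0 = 6  (slack)
  C3: 26 − 18 = 8  (slack)
  C4: 18 − 18 = 0  (binding)
  C5: 12 − 12 = 0  (binding)

Optimal: p = 6, q = 0
Binding: C4, C5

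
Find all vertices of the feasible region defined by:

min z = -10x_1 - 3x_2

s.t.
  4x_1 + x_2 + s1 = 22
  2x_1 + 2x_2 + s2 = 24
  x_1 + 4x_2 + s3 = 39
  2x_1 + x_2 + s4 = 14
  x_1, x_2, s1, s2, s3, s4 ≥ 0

(0, 0), (5.5, 0), (4, 6), (2.429, 9.143), (0, 9.75)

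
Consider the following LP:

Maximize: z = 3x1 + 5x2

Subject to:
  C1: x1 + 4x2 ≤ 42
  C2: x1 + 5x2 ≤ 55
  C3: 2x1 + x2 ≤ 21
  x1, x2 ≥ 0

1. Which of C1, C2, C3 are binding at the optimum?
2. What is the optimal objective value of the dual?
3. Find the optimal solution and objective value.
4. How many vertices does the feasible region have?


1. C1, C3
2. 63
3. x1 = 6, x2 = 9, z = 63
4. 4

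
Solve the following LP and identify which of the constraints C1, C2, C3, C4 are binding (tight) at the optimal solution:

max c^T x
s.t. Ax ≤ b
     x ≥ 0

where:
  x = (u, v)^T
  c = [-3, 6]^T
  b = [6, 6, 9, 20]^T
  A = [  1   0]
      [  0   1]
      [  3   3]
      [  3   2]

At u = 0, v = 3, compute slack b - a·x for each constraint:
  C1: 6 − 0 = 6  (slack)
  C2: 6 − 3 = 3  (slack)
  C3: 9 − 9 = 0  (binding)
  C4: 20 − 6 = 14  (slack)

Optimal: u = 0, v = 3
Binding: C3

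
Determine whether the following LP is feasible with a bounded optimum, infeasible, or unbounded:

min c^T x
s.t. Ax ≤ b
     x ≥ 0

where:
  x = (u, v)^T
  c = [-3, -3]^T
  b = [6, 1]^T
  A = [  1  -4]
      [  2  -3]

Unbounded (objective can decrease without bound)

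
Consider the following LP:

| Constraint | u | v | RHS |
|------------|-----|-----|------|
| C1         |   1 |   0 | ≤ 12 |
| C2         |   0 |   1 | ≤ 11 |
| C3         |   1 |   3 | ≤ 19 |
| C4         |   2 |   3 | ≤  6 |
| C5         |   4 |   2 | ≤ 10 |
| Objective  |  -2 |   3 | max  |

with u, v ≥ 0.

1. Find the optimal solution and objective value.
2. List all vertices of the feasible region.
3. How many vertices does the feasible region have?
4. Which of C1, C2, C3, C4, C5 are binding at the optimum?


1. u = 0, v = 2, z = 6
2. (0, 0), (2.5, 0), (2.25, 0.5), (0, 2)
3. 4
4. C4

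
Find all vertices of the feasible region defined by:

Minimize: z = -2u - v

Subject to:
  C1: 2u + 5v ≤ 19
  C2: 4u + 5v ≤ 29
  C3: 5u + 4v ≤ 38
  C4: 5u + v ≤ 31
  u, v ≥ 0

(0, 0), (6.2, 0), (6, 1), (5, 1.8), (0, 3.8)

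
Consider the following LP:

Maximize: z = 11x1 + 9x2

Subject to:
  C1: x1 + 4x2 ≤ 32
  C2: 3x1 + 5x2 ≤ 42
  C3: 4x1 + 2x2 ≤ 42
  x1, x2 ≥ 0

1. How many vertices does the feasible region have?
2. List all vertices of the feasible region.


1. 5
2. (0, 0), (10.5, 0), (9, 3), (1.143, 7.714), (0, 8)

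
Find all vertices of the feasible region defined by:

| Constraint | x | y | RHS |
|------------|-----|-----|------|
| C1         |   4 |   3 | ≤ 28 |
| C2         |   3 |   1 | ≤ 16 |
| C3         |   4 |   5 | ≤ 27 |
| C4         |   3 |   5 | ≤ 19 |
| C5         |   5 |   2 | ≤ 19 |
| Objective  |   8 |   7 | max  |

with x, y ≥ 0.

(0, 0), (3.8, 0), (3, 2), (0, 3.8)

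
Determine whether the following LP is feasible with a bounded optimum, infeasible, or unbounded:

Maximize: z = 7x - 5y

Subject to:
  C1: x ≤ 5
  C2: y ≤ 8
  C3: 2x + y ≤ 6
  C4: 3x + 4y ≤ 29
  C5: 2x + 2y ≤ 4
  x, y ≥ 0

Feasible with a bounded optimal solution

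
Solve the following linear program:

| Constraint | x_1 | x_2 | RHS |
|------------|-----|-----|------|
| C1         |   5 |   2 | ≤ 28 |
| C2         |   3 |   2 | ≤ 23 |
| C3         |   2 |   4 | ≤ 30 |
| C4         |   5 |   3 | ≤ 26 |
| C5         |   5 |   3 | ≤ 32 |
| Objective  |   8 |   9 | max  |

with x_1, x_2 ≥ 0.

Evaluate the objective at each vertex of the feasible region:
  z(0, 0) = 0
  z(5.2, 0) = 41.6
  z(1, 7) = 71  ←
  z(0, 7.5) = 67.5
The maximum is at x_1 = 1, x_2 = 7.

x_1 = 1, x_2 = 7, z = 71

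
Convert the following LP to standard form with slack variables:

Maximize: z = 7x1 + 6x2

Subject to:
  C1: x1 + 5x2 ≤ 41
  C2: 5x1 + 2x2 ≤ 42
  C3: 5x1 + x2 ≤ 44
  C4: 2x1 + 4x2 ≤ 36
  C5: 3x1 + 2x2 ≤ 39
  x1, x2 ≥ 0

max z = 7x1 + 6x2

s.t.
  x1 + 5x2 + s1 = 41
  5x1 + 2x2 + s2 = 42
  5x1 + x2 + s3 = 44
  2x1 + 4x2 + s4 = 36
  3x1 + 2x2 + s5 = 39
  x1, x2, s1, s2, s3, s4, s5 ≥ 0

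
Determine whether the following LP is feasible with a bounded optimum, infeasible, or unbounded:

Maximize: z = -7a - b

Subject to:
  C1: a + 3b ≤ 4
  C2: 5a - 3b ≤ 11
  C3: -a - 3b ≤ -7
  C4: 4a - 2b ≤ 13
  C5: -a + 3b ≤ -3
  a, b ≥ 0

Infeasible (no feasible solution exists)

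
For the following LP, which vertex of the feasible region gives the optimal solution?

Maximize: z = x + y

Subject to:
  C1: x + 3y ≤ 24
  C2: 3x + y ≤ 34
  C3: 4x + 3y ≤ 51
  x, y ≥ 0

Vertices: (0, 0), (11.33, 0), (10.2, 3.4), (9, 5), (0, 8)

Evaluate the objective at each vertex of the feasible region:
  z(0, 0) = 0
  z(11.33, 0) = 11.33
  z(10.2, 3.4) = 13.6
  z(9, 5) = 14  ←
  z(0, 8) = 8
The maximum is at x = 9, y = 5.

(9, 5)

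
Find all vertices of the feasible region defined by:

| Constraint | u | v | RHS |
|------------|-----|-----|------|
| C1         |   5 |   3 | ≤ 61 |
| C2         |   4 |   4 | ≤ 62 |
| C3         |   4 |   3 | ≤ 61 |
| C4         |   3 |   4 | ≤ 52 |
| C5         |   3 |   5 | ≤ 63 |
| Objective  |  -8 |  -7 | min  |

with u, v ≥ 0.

(0, 0), (12.2, 0), (8, 7), (2.667, 11), (0, 12.6)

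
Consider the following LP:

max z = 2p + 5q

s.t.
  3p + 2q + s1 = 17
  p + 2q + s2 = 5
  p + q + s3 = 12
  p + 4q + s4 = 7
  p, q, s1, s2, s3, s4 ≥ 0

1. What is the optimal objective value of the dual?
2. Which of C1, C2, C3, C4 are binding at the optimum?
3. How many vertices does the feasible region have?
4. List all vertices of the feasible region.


1. 11
2. C2, C4
3. 4
4. (0, 0), (5, 0), (3, 1), (0, 1.75)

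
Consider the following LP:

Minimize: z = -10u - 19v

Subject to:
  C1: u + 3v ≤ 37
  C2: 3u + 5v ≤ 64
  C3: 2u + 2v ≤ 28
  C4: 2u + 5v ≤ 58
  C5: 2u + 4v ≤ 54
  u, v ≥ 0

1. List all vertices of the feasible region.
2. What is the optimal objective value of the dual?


1. (0, 0), (14, 0), (4, 10), (0, 11.6)
2. -230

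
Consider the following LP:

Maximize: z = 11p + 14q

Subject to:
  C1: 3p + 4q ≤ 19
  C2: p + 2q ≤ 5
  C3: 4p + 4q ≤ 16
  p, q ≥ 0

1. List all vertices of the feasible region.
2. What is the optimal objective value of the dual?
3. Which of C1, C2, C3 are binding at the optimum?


1. (0, 0), (4, 0), (3, 1), (0, 2.5)
2. 47
3. C2, C3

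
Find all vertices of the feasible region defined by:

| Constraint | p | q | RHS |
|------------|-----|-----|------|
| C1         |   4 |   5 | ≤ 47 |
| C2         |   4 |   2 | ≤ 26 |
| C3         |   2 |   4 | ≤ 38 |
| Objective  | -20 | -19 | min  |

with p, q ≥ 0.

(0, 0), (6.5, 0), (3, 7), (0, 9.4)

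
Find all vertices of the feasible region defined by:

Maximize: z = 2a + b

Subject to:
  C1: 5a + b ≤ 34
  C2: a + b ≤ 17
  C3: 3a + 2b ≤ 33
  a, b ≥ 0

(0, 0), (6.8, 0), (5, 9), (0, 16.5)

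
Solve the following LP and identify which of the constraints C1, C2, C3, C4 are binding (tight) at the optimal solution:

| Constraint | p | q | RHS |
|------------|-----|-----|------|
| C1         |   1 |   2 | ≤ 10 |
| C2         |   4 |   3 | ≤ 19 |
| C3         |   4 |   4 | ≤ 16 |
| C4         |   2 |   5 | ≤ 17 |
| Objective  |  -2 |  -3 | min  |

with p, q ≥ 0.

At p = 1, q = 3, compute slack b - a·x for each constraint:
  C1: 10 − 7 = 3  (slack)
  C2: 19 − 13 = 6  (slack)
  C3: 16 − 16 = 0  (binding)
  C4: 17 − 17 = 0  (binding)

Optimal: p = 1, q = 3
Binding: C3, C4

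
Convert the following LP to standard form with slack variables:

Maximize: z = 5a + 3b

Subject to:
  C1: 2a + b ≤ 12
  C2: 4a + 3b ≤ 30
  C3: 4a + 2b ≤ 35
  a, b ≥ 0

max z = 5a + 3b

s.t.
  2a + b + s1 = 12
  4a + 3b + s2 = 30
  4a + 2b + s3 = 35
  a, b, s1, s2, s3 ≥ 0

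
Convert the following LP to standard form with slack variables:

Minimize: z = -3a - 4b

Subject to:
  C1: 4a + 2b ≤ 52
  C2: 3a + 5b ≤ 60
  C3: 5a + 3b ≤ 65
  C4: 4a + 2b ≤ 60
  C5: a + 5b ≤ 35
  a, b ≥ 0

min z = -3a - 4b

s.t.
  4a + 2b + s1 = 52
  3a + 5b + s2 = 60
  5a + 3b + s3 = 65
  4a + 2b + s4 = 60
  a + 5b + s5 = 35
  a, b, s1, s2, s3, s4, s5 ≥ 0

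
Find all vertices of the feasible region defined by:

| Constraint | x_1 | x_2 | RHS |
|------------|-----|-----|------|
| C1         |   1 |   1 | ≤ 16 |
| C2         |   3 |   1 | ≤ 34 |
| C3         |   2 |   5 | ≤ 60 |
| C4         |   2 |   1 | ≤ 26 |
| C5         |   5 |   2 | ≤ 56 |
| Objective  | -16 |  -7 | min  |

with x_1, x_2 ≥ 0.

(0, 0), (11.2, 0), (8, 8), (6.667, 9.333), (0, 12)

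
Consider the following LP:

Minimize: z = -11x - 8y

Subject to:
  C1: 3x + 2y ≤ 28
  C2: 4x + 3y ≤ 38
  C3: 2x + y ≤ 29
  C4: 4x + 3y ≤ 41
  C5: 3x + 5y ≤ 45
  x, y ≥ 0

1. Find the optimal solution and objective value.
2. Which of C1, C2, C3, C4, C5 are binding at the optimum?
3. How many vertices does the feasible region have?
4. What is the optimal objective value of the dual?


1. x = 8, y = 2, z = -104
2. C1, C2
3. 5
4. -104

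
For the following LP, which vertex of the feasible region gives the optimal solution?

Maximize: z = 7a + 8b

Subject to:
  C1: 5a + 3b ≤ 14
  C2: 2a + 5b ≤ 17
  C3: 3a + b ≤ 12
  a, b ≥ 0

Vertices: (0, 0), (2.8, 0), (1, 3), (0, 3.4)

Evaluate the objective at each vertex of the feasible region:
  z(0, 0) = 0
  z(2.8, 0) = 19.6
  z(1, 3) = 31  ←
  z(0, 3.4) = 27.2
The maximum is at a = 1, b = 3.

(1, 3)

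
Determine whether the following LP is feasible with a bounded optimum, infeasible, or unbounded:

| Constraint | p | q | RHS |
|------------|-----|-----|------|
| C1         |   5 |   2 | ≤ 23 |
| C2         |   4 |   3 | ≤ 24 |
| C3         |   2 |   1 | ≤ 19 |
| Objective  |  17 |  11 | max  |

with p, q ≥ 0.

Feasible with a bounded optimal solution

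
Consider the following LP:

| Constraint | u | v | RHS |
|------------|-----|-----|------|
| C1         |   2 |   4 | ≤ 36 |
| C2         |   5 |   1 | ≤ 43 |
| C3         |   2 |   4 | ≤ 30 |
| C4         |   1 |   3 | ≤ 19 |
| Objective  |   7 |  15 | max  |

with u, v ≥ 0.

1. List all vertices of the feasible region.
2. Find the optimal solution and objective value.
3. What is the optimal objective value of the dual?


1. (0, 0), (8.6, 0), (7.889, 3.556), (7, 4), (0, 6.333)
2. u = 7, v = 4, z = 109
3. 109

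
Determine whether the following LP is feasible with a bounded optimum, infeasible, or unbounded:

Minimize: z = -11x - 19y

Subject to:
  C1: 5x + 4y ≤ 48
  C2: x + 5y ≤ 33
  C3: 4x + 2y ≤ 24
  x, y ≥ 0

Feasible with a bounded optimal solution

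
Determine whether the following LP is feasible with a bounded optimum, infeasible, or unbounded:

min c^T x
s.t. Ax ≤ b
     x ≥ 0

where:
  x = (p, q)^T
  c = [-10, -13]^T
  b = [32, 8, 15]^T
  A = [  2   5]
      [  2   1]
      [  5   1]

Feasible with a bounded optimal solution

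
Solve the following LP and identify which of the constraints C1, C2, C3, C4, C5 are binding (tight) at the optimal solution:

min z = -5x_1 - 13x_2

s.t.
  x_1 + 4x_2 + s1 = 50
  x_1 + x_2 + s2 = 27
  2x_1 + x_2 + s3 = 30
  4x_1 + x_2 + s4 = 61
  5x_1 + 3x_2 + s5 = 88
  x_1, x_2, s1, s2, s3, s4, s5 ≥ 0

At x_1 = 10, x_2 = 10, compute slack b - a·x for each constraint:
  C1: 50 − 50 = 0  (binding)
  C2: 27 − 20 = 7  (slack)
  C3: 30 − 30 = 0  (binding)
  C4: 61 − 50 = 11  (slack)
  C5: 88 − 80 = 8  (slack)

Optimal: x_1 = 10, x_2 = 10
Binding: C1, C3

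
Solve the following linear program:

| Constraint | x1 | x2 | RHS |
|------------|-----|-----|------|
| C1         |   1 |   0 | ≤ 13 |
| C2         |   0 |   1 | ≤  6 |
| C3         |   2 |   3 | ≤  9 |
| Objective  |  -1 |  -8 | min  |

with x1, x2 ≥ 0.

Evaluate the objective at each vertex of the feasible region:
  z(0, 0) = 0
  z(4.5, 0) = -4.5
  z(0, 3) = -24  ←
The minimum is at x1 = 0, x2 = 3.

x1 = 0, x2 = 3, z = -24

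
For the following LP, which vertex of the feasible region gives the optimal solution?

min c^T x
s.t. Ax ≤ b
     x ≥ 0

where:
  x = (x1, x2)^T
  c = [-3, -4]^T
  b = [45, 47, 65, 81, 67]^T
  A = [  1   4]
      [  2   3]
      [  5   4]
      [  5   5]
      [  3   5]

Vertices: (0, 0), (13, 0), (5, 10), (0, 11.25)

Evaluate the objective at each vertex of the feasible region:
  z(0, 0) = 0
  z(13, 0) = -39
  z(5, 10) = -55  ←
  z(0, 11.25) = -45
The minimum is at x1 = 5, x2 = 10.

(5, 10)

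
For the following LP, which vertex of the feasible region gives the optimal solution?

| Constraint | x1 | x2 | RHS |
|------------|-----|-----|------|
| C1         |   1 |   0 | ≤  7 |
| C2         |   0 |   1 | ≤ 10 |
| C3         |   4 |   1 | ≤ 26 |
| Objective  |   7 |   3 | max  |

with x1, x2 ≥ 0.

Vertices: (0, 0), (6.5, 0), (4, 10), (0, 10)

Evaluate the objective at each vertex of the feasible region:
  z(0, 0) = 0
  z(6.5, 0) = 45.5
  z(4, 10) = 58  ←
  z(0, 10) = 30
The maximum is at x1 = 4, x2 = 10.

(4, 10)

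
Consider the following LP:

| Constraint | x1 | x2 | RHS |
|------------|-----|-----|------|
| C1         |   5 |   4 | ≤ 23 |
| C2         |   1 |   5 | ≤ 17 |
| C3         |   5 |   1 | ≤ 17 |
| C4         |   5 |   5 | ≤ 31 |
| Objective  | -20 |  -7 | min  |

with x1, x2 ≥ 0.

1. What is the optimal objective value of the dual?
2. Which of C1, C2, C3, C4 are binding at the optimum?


1. -74
2. C1, C3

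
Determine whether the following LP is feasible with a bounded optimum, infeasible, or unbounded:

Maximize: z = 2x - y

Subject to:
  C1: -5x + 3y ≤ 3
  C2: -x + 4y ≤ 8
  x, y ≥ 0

Unbounded (objective can increase without bound)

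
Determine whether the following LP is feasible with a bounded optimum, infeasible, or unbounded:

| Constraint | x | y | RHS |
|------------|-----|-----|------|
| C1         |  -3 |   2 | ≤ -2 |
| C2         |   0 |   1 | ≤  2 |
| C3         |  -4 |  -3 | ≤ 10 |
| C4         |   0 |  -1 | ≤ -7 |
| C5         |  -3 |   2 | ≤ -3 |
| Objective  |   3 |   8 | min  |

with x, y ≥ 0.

Infeasible (no feasible solution exists)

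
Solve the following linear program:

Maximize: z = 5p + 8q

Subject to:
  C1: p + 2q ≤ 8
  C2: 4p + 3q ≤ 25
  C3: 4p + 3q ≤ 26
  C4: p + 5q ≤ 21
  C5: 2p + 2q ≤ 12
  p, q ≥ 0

Evaluate the objective at each vertex of the feasible region:
  z(0, 0) = 0
  z(6, 0) = 30
  z(4, 2) = 36  ←
  z(0, 4) = 32
The maximum is at p = 4, q = 2.

p = 4, q = 2, z = 36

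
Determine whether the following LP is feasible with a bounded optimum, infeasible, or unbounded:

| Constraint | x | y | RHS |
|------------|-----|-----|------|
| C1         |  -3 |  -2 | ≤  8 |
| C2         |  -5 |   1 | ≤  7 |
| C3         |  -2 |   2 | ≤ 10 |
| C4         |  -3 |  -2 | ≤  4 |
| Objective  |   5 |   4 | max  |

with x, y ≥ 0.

Unbounded (objective can increase without bound)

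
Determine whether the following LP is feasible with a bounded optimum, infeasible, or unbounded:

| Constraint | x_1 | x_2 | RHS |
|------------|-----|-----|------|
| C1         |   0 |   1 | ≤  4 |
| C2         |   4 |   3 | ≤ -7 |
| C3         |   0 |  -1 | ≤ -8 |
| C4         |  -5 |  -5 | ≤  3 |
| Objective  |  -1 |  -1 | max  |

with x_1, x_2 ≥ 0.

Infeasible (no feasible solution exists)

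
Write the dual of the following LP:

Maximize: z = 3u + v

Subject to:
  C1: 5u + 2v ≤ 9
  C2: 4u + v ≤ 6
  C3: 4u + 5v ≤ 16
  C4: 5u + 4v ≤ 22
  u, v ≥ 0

Primal max cᵀx s.t. Ax ≤ b, x ≥ 0  →  Dual min bᵀy s.t. Aᵀy ≥ c, y ≥ 0.

Minimize: z = 9y1 + 6y2 + 16y3 + 22y4

Subject to:
  5y1 + 4y2 + 4y3 + 5y4 ≥ 3
  2y1 + y2 + 5y3 + 4y4 ≥ 1
  y1, y2, y3, y4 ≥ 0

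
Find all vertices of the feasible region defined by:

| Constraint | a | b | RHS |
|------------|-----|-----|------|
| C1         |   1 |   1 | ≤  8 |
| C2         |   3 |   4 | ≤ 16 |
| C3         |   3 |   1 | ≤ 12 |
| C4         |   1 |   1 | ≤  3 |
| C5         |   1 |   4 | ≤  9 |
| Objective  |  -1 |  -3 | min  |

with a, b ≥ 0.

(0, 0), (3, 0), (1, 2), (0, 2.25)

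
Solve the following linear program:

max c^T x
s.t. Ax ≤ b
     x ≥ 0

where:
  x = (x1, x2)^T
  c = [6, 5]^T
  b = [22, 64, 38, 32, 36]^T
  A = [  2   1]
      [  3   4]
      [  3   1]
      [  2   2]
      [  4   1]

Evaluate the objective at each vertex of the feasible region:
  z(0, 0) = 0
  z(9, 0) = 54
  z(7, 8) = 82
  z(6, 10) = 86  ←
  z(0, 16) = 80
The maximum is at x1 = 6, x2 = 10.

x1 = 6, x2 = 10, z = 86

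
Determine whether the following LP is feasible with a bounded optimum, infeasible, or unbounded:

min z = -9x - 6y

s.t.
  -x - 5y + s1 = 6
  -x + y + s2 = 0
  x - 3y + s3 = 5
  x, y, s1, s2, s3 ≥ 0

Unbounded (objective can decrease without bound)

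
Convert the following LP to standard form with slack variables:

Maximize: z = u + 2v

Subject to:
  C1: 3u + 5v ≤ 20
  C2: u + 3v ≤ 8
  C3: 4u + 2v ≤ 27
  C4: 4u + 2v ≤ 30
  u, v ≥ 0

max z = u + 2v

s.t.
  3u + 5v + s1 = 20
  u + 3v + s2 = 8
  4u + 2v + s3 = 27
  4u + 2v + s4 = 30
  u, v, s1, s2, s3, s4 ≥ 0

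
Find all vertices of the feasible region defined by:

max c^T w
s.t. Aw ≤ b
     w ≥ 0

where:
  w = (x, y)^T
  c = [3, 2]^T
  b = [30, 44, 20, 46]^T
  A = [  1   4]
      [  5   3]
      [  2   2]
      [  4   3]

(0, 0), (8.8, 0), (7, 3), (3.333, 6.667), (0, 7.5)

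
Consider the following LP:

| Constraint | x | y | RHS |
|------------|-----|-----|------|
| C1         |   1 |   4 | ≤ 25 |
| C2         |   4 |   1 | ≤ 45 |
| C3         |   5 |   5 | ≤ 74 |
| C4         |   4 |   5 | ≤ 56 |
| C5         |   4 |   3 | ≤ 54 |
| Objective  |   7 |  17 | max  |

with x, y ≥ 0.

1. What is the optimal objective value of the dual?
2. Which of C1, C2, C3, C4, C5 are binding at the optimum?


1. 131
2. C1, C4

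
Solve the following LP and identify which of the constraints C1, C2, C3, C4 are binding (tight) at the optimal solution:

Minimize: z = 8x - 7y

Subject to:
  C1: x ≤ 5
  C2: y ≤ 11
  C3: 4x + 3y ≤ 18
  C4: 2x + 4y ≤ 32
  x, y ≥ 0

At x = 0, y = 6, compute slack b - a·x for each constraint:
  C1: 5 − 0 = 5  (slack)
  C2: 11 − 6 = 5  (slack)
  C3: 18 − 18 = 0  (binding)
  C4: 32 − 24 = 8  (slack)

Optimal: x = 0, y = 6
Binding: C3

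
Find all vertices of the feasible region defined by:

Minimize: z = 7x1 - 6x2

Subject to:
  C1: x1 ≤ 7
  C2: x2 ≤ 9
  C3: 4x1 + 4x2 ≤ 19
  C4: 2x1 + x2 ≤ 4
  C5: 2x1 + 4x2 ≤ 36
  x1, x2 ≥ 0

(0, 0), (2, 0), (0, 4)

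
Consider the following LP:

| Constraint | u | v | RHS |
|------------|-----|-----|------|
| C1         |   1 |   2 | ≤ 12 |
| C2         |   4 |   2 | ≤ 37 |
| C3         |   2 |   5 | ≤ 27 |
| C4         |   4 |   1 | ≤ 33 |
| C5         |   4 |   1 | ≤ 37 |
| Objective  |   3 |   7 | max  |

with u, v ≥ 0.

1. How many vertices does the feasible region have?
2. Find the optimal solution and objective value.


1. 5
2. u = 6, v = 3, z = 39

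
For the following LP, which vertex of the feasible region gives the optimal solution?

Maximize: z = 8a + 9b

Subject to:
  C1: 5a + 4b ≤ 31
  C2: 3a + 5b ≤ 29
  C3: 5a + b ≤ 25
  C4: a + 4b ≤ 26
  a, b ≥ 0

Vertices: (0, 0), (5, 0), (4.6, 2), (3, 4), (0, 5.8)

Evaluate the objective at each vertex of the feasible region:
  z(0, 0) = 0
  z(5, 0) = 40
  z(4.6, 2) = 54.8
  z(3, 4) = 60  ←
  z(0, 5.8) = 52.2
The maximum is at a = 3, b = 4.

(3, 4)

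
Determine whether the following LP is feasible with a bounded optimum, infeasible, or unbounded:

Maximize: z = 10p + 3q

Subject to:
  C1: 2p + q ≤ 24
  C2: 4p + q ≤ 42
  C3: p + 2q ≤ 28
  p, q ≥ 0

Feasible with a bounded optimal solution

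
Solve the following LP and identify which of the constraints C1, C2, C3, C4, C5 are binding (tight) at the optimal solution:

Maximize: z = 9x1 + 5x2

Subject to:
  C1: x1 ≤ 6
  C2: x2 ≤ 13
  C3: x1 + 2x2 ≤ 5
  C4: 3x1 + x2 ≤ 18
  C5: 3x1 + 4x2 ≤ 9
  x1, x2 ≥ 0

At x1 = 3, x2 = 0, compute slack b - a·x for each constraint:
  C1: 6 − 3 = 3  (slack)
  C2: 13 − 0 = 13  (slack)
  C3: 5 − 3 = 2  (slack)
  C4: 18 − 9 = 9  (slack)
  C5: 9 − 9 = 0  (binding)

Optimal: x1 = 3, x2 = 0
Binding: C5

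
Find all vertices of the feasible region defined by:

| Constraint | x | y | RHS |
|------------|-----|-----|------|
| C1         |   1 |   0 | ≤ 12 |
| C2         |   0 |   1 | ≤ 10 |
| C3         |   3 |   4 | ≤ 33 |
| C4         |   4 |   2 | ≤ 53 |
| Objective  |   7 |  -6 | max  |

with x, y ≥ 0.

(0, 0), (11, 0), (0, 8.25)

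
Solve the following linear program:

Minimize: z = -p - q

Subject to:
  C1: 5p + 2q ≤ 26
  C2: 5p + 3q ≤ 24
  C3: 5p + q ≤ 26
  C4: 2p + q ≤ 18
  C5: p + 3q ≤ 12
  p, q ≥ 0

Evaluate the objective at each vertex of the feasible region:
  z(0, 0) = 0
  z(4.8, 0) = -4.8
  z(3, 3) = -6  ←
  z(0, 4) = -4
The minimum is at p = 3, q = 3.

p = 3, q = 3, z = -6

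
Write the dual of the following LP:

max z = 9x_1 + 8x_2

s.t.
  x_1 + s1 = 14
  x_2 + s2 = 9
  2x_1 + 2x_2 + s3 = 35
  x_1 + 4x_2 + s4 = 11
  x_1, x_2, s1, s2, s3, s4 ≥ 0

Primal max cᵀx s.t. Ax ≤ b, x ≥ 0  →  Dual min bᵀy s.t. Aᵀy ≥ c, y ≥ 0.

Minimize: z = 14y1 + 9y2 + 35y3 + 11y4

Subject to:
  y1 + 2y3 + y4 ≥ 9
  y2 + 2y3 + 4y4 ≥ 8
  y1, y2, y3, y4 ≥ 0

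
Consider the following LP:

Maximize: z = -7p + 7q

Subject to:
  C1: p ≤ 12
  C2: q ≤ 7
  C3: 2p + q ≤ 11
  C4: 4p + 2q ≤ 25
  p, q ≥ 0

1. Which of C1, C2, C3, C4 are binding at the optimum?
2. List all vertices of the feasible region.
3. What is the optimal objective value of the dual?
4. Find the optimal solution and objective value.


1. C2
2. (0, 0), (5.5, 0), (2, 7), (0, 7)
3. 49
4. p = 0, q = 7, z = 49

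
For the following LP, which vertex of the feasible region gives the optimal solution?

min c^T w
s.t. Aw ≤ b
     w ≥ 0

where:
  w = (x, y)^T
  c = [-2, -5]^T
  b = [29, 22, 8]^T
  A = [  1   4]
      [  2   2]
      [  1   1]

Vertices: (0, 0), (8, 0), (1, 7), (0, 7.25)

Evaluate the objective at each vertex of the feasible region:
  z(0, 0) = 0
  z(8, 0) = -16
  z(1, 7) = -37  ←
  z(0, 7.25) = -36.25
The minimum is at x = 1, y = 7.

(1, 7)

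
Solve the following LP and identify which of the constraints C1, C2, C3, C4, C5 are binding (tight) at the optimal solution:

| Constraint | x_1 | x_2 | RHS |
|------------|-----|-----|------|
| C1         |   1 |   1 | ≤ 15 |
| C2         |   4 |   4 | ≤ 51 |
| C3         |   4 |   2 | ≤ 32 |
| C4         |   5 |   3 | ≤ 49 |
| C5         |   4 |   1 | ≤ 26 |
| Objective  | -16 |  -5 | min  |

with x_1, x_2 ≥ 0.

At x_1 = 5, x_2 = 6, compute slack b - a·x for each constraint:
  C1: 15 − 11 = 4  (slack)
  C2: 51 − 44 = 7  (slack)
  C3: 32 − 32 = 0  (binding)
  C4: 49 − 43 = 6  (slack)
  C5: 26 − 26 = 0  (binding)

Optimal: x_1 = 5, x_2 = 6
Binding: C3, C5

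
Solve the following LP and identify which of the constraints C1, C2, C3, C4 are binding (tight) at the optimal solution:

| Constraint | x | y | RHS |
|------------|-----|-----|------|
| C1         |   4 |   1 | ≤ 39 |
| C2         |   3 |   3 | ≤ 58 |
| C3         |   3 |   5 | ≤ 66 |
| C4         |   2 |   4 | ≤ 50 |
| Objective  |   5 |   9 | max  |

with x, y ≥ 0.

At x = 7, y = 9, compute slack b - a·x for each constraint:
  C1: 39 − 37 = 2  (slack)
  C2: 58 − 48 = 10  (slack)
  C3: 66 − 66 = 0  (binding)
  C4: 50 − 50 = 0  (binding)

Optimal: x = 7, y = 9
Binding: C3, C4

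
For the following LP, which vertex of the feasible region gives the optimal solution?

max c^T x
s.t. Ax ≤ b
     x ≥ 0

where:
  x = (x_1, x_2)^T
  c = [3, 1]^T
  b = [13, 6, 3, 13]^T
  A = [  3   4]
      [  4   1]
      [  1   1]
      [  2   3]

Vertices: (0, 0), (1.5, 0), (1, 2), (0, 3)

Evaluate the objective at each vertex of the feasible region:
  z(0, 0) = 0
  z(1.5, 0) = 4.5
  z(1, 2) = 5  ←
  z(0, 3) = 3
The maximum is at x_1 = 1, x_2 = 2.

(1, 2)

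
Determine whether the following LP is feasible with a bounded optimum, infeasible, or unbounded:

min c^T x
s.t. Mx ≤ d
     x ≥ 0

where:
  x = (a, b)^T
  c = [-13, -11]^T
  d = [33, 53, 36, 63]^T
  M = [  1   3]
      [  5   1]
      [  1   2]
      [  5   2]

Feasible with a bounded optimal solution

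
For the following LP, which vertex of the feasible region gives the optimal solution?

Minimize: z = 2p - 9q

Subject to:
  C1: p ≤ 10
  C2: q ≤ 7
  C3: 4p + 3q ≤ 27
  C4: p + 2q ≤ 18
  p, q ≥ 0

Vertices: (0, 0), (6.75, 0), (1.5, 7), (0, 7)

Evaluate the objective at each vertex of the feasible region:
  z(0, 0) = 0
  z(6.75, 0) = 13.5
  z(1.5, 7) = -60
  z(0, 7) = -63  ←
The minimum is at p = 0, q = 7.

(0, 7)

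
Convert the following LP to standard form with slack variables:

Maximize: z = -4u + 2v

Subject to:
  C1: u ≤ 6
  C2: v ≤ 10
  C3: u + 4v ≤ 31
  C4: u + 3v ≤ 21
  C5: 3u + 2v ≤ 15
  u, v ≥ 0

max z = -4u + 2v

s.t.
  u + s1 = 6
  v + s2 = 10
  u + 4v + s3 = 31
  u + 3v + s4 = 21
  3u + 2v + s5 = 15
  u, v, s1, s2, s3, s4, s5 ≥ 0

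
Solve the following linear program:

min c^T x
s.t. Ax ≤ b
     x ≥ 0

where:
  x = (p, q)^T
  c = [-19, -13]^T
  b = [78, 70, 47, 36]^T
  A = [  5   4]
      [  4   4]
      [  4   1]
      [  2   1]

Evaluate the objective at each vertex of the feasible region:
  z(0, 0) = 0
  z(11.75, 0) = -223.2
  z(10, 7) = -281  ←
  z(8, 9.5) = -275.5
  z(0, 17.5) = -227.5
The minimum is at p = 10, q = 7.

p = 10, q = 7, z = -281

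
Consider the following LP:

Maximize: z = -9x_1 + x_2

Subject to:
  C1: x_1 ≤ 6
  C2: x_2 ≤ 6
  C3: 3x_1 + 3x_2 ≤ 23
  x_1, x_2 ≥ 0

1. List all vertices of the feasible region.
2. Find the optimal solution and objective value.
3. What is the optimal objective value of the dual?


1. (0, 0), (6, 0), (6, 1.667), (1.667, 6), (0, 6)
2. x_1 = 0, x_2 = 6, z = 6
3. 6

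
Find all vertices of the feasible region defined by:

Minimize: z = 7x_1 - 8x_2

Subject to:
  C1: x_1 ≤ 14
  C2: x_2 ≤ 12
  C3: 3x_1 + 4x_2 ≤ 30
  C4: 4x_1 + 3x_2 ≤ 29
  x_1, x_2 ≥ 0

(0, 0), (7.25, 0), (3.714, 4.714), (0, 7.5)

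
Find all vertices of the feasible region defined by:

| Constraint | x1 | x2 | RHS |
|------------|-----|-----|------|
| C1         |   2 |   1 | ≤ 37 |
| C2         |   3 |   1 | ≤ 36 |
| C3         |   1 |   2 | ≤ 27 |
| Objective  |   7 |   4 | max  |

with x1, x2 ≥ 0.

(0, 0), (12, 0), (9, 9), (0, 13.5)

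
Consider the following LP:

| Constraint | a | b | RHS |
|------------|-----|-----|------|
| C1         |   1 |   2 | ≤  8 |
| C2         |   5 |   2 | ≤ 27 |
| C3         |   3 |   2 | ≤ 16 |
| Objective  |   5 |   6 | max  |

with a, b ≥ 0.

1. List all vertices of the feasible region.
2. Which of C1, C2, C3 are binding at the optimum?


1. (0, 0), (5.333, 0), (4, 2), (0, 4)
2. C1, C3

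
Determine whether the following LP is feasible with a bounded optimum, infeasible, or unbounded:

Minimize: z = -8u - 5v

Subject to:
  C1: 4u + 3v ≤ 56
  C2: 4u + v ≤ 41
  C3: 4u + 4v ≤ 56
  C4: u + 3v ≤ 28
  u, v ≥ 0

Feasible with a bounded optimal solution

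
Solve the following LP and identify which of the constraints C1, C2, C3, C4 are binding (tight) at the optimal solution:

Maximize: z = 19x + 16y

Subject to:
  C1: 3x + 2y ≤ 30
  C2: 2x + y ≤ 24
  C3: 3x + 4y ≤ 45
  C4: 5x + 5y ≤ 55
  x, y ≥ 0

At x = 8, y = 3, compute slack b - a·x for each constraint:
  C1: 30 − 30 = 0  (binding)
  C2: 24 − 19 = 5  (slack)
  C3: 45 − 36 = 9  (slack)
  C4: 55 − 55 = 0  (binding)

Optimal: x = 8, y = 3
Binding: C1, C4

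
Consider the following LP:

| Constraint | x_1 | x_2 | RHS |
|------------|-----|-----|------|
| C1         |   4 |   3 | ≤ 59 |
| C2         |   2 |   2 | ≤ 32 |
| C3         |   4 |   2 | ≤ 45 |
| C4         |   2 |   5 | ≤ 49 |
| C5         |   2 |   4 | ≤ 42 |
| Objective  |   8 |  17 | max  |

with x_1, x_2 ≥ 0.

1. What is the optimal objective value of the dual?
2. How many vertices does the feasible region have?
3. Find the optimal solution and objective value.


1. 175
2. 5
3. x_1 = 7, x_2 = 7, z = 175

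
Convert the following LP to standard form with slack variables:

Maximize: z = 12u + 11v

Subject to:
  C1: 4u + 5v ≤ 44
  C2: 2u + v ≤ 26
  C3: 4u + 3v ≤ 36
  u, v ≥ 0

max z = 12u + 11v

s.t.
  4u + 5v + s1 = 44
  2u + v + s2 = 26
  4u + 3v + s3 = 36
  u, v, s1, s2, s3 ≥ 0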